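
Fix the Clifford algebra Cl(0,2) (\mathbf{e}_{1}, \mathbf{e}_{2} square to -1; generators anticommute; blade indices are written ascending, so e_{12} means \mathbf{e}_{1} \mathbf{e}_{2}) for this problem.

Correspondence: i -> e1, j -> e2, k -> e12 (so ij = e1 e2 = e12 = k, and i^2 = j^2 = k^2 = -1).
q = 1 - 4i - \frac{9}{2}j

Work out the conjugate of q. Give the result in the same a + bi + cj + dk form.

In blades: q = 1 - 4 e_{1} - \frac{9}{2} e_{2}.
Conjugation here is Clifford conjugation: the scalar is fixed and the grade-1 and grade-2 blades all flip sign, giving 1 + 4 e_{1} + \frac{9}{2} e_{2}; translating back:
Answer: 1 + 4i + \frac{9}{2}j


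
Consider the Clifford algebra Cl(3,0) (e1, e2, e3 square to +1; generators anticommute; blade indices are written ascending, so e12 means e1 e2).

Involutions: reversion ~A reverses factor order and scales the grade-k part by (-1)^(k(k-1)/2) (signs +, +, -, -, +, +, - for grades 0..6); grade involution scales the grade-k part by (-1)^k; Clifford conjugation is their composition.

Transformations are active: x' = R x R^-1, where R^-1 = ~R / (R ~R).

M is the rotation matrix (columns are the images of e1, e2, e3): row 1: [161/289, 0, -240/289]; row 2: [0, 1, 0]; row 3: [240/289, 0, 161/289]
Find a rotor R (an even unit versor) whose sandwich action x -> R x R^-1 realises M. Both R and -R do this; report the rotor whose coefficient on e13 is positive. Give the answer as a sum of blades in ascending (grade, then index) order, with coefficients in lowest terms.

Method: write R = a + b12*e12 + b13*e13 + b23*e23 with a^2 + b12^2 + b13^2 + b23^2 = 1 (so R^-1 = ~R). Expanding the columns R e_j ~R gives tr M = 4a^2 - 1 and, from the antisymmetric part, M21 - M12 = -4a*b12, M13 - M31 = 4a*b13, M32 - M23 = -4a*b23.
Here tr M = 611/289, so a^2 = (1 + tr M)/4 = 225/289 and a = ±15/17. Taking a = 15/17: M21 - M12 = 0, M13 - M31 = -480/289, M32 - M23 = 0, giving b12 = 0, b13 = -8/17, b23 = 0, i.e. R = 15/17 - 8/17*e13.
Its e13 coefficient is negative, so report the other preimage -R.
Answer: -15/17 + 8/17*e13. Key observation: the double cover Spin(3) -> SO(3) sends R and -R to the same matrix (trace 611/289 here), so the stated sign of the e13 coefficient is what selects one sheet.


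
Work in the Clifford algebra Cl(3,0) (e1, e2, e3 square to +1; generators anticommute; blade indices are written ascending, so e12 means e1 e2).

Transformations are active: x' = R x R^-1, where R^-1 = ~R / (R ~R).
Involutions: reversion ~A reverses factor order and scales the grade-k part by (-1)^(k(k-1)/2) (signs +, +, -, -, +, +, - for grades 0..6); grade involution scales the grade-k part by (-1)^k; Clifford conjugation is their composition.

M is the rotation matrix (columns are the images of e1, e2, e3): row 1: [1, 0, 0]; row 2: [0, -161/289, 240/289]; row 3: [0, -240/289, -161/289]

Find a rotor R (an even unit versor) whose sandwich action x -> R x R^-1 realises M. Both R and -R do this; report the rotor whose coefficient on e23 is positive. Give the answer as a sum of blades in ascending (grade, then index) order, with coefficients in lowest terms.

Method: write R = a + b12*e12 + b13*e13 + b23*e23 with a^2 + b12^2 + b13^2 + b23^2 = 1 (so R^-1 = ~R). Expanding the columns R e_j ~R gives tr M = 4a^2 - 1 and, from the antisymmetric part, M21 - M12 = -4a*b12, M13 - M31 = 4a*b13, M32 - M23 = -4a*b23.
Here tr M = -33/289, so a^2 = (1 + tr M)/4 = 64/289 and a = ±8/17. Taking a = 8/17: M21 - M12 = 0, M13 - M31 = 0, M32 - M23 = -480/289, giving b12 = 0, b13 = 0, b23 = 15/17, i.e. R = 8/17 + 15/17*e23.
Its e23 coefficient is already positive.
Answer: 8/17 + 15/17*e23. Why the constraint matters: R and -R act identically through the sandwich — M has trace -33/289 either way — so only the sign condition on e23 picks one of the two preimages.


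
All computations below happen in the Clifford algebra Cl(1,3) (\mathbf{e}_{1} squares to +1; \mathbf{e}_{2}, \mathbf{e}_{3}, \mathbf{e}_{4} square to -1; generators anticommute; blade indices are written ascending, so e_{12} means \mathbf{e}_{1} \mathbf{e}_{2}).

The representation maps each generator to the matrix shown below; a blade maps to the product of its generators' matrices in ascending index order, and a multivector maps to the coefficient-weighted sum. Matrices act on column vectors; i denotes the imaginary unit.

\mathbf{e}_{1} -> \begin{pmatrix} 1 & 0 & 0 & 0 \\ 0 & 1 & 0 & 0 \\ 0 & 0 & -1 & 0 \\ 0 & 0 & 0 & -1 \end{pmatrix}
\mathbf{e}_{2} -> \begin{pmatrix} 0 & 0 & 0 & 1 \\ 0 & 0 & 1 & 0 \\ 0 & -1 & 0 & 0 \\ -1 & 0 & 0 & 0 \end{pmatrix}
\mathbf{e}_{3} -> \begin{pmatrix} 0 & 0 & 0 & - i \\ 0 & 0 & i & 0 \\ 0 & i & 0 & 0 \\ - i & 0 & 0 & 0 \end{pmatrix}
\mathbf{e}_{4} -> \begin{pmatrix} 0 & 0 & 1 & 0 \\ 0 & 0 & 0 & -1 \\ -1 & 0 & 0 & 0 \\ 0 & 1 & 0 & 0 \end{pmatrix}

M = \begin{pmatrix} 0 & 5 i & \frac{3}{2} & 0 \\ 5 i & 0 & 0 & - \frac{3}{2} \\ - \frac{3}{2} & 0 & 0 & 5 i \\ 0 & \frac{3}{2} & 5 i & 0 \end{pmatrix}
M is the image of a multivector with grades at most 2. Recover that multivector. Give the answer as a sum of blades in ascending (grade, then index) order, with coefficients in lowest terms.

Method: the blade images are trace-orthogonal — tr(rho(e_A) rho(e_B)^-1) = 4 if A = B and 0 otherwise — and rho(e_A)^-1 = (e_A)^2 * rho(e_A) with (e_A)^2 = +1 or -1, so the coefficient of e_A in the preimage is (e_A)^2 * tr(M rho(e_A))/4.
Nonzero projections over blades of grade <= 2: e_{4}: (e_{4})^2 = -1, tr(M rho(e_{4})) = -6, coefficient \frac{3}{2}; e_{34}: (e_{34})^2 = -1, tr(M rho(e_{34})) = 20, coefficient -5. Every other blade of grade <= 2 projects to 0.
Answer: \frac{3}{2} e_{4} - 5 e_{34}


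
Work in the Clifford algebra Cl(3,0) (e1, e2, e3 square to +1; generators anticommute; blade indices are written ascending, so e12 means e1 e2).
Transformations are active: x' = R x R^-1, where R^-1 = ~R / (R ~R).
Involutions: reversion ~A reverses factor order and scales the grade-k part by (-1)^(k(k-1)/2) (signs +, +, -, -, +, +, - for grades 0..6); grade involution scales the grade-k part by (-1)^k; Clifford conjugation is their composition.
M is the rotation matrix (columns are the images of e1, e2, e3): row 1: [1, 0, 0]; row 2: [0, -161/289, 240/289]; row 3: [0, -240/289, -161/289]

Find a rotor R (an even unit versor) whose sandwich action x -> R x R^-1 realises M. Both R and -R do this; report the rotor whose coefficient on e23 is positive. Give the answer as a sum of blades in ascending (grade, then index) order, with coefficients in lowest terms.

Method: write R = a + b12*e12 + b13*e13 + b23*e23 with a^2 + b12^2 + b13^2 + b23^2 = 1 (so R^-1 = ~R). Expanding the columns R e_j ~R gives tr M = 4a^2 - 1 and, from the antisymmetric part, M21 - M12 = -4a*b12, M13 - M31 = 4a*b13, M32 - M23 = -4a*b23.
Here tr M = -33/289, so a^2 = (1 + tr M)/4 = 64/289 and a = ±8/17. Taking a = 8/17: M21 - M12 = 0, M13 - M31 = 0, M32 - M23 = -480/289, giving b12 = 0, b13 = 0, b23 = 15/17, i.e. R = 8/17 + 15/17*e23.
Its e23 coefficient is already positive.
Answer: 8/17 + 15/17*e23. Note: both R and -R realise this M (trace -33/289); the covering map identifies them, and the e23-coefficient sign is the tie-breaker.


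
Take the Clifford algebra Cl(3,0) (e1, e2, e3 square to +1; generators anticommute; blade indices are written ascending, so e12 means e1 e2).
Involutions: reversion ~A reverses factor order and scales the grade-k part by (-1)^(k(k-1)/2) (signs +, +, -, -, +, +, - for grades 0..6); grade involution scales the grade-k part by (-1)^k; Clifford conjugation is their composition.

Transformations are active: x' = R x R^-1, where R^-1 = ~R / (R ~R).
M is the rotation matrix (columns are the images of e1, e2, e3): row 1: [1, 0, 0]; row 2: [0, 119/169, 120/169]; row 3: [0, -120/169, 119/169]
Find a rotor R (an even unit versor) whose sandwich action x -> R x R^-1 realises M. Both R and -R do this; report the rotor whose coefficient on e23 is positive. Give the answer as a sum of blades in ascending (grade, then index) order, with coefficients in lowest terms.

Method: write R = a + b12*e12 + b13*e13 + b23*e23 with a^2 + b12^2 + b13^2 + b23^2 = 1 (so R^-1 = ~R). Expanding the columns R e_j ~R gives tr M = 4a^2 - 1 and, from the antisymmetric part, M21 - M12 = -4a*b12, M13 - M31 = 4a*b13, M32 - M23 = -4a*b23.
Here tr M = 407/169, so a^2 = (1 + tr M)/4 = 144/169 and a = ±12/13. Taking a = 12/13: M21 - M12 = 0, M13 - M31 = 0, M32 - M23 = -240/169, giving b12 = 0, b13 = 0, b23 = 5/13, i.e. R = 12/13 + 5/13*e23.
Its e23 coefficient is already positive.
Answer: 12/13 + 5/13*e23. Recall the cover is two-to-one: with M of trace 407/169, both preimages act alike, and the stated e23 sign chooses the sheet.


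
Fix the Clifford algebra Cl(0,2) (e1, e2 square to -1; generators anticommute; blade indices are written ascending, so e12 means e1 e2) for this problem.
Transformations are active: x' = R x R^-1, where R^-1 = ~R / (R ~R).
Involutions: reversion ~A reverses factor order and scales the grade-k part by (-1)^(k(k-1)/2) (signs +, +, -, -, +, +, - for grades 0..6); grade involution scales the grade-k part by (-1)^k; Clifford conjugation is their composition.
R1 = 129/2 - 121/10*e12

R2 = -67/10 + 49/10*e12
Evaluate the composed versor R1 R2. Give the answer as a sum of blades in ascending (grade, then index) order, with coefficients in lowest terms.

Distribute over the terms of R1 (each basis-blade product reordered to ascending indices, repeated generators contracted through their squares):
(129/2) R2 = -8643/20 + 6321/20*e12
(-121/10*e12) R2 = 5929/100 + 8107/100*e12
Summing the partial products and collecting blades:
Answer: -18643/50 + 9928/25*e12


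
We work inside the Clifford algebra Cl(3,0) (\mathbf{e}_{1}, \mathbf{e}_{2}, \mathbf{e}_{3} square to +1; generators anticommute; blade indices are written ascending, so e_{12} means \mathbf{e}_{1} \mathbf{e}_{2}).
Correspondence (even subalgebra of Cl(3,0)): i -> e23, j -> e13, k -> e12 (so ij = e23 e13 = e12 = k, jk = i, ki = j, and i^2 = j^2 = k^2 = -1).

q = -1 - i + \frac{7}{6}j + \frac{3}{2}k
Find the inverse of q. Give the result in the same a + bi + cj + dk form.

In blades: q = -1 + \frac{3}{2} e_{12} + \frac{7}{6} e_{13} - e_{23}.
With qbar = -1 - \frac{3}{2} e_{12} - \frac{7}{6} e_{13} + e_{23} (scalar fixed, mapped units negated), q qbar = \frac{101}{18} (the sum of squared coefficients), so q^-1 = qbar / (\frac{101}{18}) = -\frac{18}{101} - \frac{27}{101} e_{12} - \frac{21}{101} e_{13} + \frac{18}{101} e_{23}; translating back:
Answer: -\frac{18}{101} + \frac{18}{101}i - \frac{21}{101}j - \frac{27}{101}k


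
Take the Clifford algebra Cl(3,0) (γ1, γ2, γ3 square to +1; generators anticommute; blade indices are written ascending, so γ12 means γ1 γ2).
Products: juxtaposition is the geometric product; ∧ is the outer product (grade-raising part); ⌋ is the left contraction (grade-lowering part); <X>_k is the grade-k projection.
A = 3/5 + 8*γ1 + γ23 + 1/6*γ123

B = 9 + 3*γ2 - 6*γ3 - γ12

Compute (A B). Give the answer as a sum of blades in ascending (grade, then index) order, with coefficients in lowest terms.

step 1: 27/5 + 72*γ1 - 61/5*γ2 - 193/30*γ3 + 112/5*γ12 - 95/2*γ13 + 9*γ23 + 3/2*γ123
Answer: 27/5 + 72*γ1 - 61/5*γ2 - 193/30*γ3 + 112/5*γ12 - 95/2*γ13 + 9*γ23 + 3/2*γ123


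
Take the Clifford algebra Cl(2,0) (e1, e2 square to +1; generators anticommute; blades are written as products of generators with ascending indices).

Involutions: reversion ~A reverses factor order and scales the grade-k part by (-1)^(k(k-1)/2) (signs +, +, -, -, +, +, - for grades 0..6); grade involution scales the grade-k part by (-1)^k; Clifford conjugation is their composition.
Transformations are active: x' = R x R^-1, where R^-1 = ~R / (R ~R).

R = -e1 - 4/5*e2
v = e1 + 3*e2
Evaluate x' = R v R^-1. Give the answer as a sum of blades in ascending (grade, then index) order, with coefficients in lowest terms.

~R = -e1 - 4/5*e2, and R ~R = 41/25, so R^-1 = ~R / (41/25).
R v = -17/5 - 11/5*e1 e2
Answer: 129/41*e1 + 13/41*e2


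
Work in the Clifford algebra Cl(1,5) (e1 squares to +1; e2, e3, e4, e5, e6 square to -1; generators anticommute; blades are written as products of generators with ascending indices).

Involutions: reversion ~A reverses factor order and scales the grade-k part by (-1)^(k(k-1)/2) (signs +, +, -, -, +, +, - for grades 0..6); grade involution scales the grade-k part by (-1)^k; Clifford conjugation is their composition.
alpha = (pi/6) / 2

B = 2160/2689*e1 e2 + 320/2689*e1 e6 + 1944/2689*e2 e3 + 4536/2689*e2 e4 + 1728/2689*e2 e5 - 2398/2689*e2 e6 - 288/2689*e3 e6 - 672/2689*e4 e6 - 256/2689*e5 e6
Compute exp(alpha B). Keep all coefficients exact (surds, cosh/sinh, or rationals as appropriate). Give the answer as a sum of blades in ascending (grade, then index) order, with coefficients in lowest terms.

B^2 term by term: the squares give (2160/2689)^2*(e1 e2)^2 + (320/2689)^2*(e1 e6)^2 + (1944/2689)^2*(e2 e3)^2 + (4536/2689)^2*(e2 e4)^2 + (1728/2689)^2*(e2 e5)^2 + (-2398/2689)^2*(e2 e6)^2 + (-288/2689)^2*(e3 e6)^2 + (-672/2689)^2*(e4 e6)^2 + (-256/2689)^2*(e5 e6)^2 = 4665600/7230721*(+1) + 102400/7230721*(+1) + 3779136/7230721*(-1) + 20575296/7230721*(-1) + 2985984/7230721*(-1) + 5750404/7230721*(-1) + 82944/7230721*(-1) + 451584/7230721*(-1) + 65536/7230721*(-1) = -4 (each basis 2-blade squares to minus the product of its generators' squares); cross terms between blades sharing an index anticommute and cancel; the commuting (index-disjoint) pairs give grade-4 terms 2*c*c'*(blade product), which cancel blade by blade — e1 e2 e3 e6: -1244160/7230721 + 1244160/7230721 = 0; e1 e2 e4 e6: -2903040/7230721 + 2903040/7230721 = 0; e1 e2 e5 e6: -1105920/7230721 + 1105920/7230721 = 0; e2 e3 e4 e6: -2612736/7230721 + 2612736/7230721 = 0; e2 e3 e5 e6: -995328/7230721 + 995328/7230721 = 0; e2 e4 e5 e6: -2322432/7230721 + 2322432/7230721 = 0 — confirming B is simple. So B^2 = -4.
B^2 = -4 — B^2 < 0, so the exponential closes trigonometrically: l = 2, alpha*l = pi/6, so exp(alpha B) = cos(pi/6) + (sin(pi/6)/2)*B = sqrt(3)/2 + (1/4)*B.
Answer: sqrt(3)/2 + 540/2689*e1 e2 + 80/2689*e1 e6 + 486/2689*e2 e3 + 1134/2689*e2 e4 + 432/2689*e2 e5 - 1199/5378*e2 e6 - 72/2689*e3 e6 - 168/2689*e4 e6 - 64/2689*e5 e6


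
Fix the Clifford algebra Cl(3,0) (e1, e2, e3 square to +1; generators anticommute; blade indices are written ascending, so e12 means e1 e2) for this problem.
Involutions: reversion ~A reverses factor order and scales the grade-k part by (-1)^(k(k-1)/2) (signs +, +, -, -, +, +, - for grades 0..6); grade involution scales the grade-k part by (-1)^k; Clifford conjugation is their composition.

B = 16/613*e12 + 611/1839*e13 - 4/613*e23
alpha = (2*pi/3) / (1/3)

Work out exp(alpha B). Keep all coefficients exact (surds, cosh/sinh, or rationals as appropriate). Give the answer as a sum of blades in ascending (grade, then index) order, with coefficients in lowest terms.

B^2 term by term: the squares give (16/613)^2*(e12)^2 + (611/1839)^2*(e13)^2 + (-4/613)^2*(e23)^2 = 256/375769*(-1) + 373321/3381921*(-1) + 16/375769*(-1) = -1/9 (each basis 2-blade squares to minus the product of its generators' squares); cross terms between blades sharing an index anticommute and cancel. So B^2 = -1/9.
B^2 = -1/9 — the negative square puts this in the circular regime; l = 1/3, alpha*l = 2*pi/3, so exp(alpha B) = cos(2*pi/3) + (sin(2*pi/3)/(1/3))*B = -1/2 + (3*sqrt(3)/2)*B.
Answer: -1/2 + 24*sqrt(3)/613*e12 + 611*sqrt(3)/1226*e13 - 6*sqrt(3)/613*e23


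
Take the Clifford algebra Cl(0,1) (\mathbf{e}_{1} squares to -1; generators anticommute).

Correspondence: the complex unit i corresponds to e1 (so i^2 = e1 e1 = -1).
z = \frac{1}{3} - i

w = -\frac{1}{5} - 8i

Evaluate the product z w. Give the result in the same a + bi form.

In blades: z = \frac{1}{3} - e_{1}, w = -\frac{1}{5} - 8 e_{1}.
Distribute z over w term by term (generator squares from the signature, products reordered to ascending indices): (\frac{1}{3})*w = -\frac{1}{15} - \frac{8}{3} e_{1}; (-e_{1})*w = -8 + \frac{1}{5} e_{1}.
Sum: -\frac{121}{15} - \frac{37}{15} e_{1}; translating back through the correspondence:
Answer: -\frac{121}{15} - \frac{37}{15}i


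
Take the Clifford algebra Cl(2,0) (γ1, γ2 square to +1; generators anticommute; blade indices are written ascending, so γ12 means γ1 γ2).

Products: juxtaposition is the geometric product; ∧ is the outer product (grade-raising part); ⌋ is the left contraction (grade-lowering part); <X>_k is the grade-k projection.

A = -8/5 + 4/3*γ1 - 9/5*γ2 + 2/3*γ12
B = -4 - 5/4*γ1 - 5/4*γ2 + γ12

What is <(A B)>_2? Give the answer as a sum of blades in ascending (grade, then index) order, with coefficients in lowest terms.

step 1: 379/60 - 71/30*γ1 + 341/30*γ2 - 491/60*γ12
step 2: -491/60*γ12
Answer: -491/60*γ12


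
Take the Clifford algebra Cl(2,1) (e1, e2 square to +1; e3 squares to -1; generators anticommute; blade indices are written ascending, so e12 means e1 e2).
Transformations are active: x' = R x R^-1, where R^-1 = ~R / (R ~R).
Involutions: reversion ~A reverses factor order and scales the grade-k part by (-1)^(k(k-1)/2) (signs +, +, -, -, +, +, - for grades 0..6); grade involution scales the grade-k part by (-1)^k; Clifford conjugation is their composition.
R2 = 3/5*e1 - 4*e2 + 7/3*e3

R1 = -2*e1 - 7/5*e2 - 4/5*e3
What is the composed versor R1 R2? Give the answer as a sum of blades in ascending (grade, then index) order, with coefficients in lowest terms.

Distribute over the terms of R1 (each basis-blade product reordered to ascending indices, repeated generators contracted through their squares):
(-2*e1) R2 = -6/5 + 8*e12 - 14/3*e13
(-7/5*e2) R2 = 28/5 + 21/25*e12 - 49/15*e23
(-4/5*e3) R2 = 28/15 + 12/25*e13 - 16/5*e23
Summing the partial products and collecting blades:
Answer: 94/15 + 221/25*e12 - 314/75*e13 - 97/15*e23


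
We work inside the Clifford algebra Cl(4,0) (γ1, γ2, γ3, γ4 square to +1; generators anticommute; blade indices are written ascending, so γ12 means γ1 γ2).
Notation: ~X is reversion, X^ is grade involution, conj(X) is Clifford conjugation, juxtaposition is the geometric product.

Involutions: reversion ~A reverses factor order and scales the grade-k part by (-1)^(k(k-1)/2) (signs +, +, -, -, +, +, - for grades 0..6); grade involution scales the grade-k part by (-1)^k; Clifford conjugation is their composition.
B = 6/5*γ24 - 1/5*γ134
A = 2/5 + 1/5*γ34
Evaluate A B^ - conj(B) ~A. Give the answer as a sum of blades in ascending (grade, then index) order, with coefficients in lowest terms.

first term: -1/25*γ1 + 6/25*γ23 + 12/25*γ24 + 2/25*γ134
second term: -1/25*γ1 - 6/25*γ23 - 12/25*γ24 - 2/25*γ134
Answer: 12/25*γ23 + 24/25*γ24 + 4/25*γ134


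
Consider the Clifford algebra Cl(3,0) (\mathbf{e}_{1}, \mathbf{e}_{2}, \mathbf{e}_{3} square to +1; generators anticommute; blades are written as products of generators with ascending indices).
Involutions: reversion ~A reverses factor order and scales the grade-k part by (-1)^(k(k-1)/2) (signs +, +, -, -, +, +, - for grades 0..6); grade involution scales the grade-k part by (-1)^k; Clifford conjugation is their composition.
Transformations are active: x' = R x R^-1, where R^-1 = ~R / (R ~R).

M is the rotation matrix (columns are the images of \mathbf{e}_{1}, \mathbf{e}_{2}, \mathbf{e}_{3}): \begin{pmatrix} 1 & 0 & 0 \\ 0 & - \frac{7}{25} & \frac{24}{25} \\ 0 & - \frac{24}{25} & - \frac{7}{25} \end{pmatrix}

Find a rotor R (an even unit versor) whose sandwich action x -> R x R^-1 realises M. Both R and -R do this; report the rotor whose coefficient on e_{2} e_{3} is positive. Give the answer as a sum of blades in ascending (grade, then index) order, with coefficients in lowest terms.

Method: write R = a + b12*e_{1} e_{2} + b13*e_{1} e_{3} + b23*e_{2} e_{3} with a^2 + b12^2 + b13^2 + b23^2 = 1 (so R^-1 = ~R). Expanding the columns R e_j ~R gives tr M = 4a^2 - 1 and, from the antisymmetric part, M21 - M12 = -4a*b12, M13 - M31 = 4a*b13, M32 - M23 = -4a*b23.
Here tr M = \frac{11}{25}, so a^2 = (1 + tr M)/4 = \frac{9}{25} and a = ±\frac{3}{5}. Taking a = \frac{3}{5}: M21 - M12 = 0, M13 - M31 = 0, M32 - M23 = -\frac{48}{25}, giving b12 = 0, b13 = 0, b23 = \frac{4}{5}, i.e. R = \frac{3}{5} + \frac{4}{5} e_{2} e_{3}.
Its e_{2} e_{3} coefficient is already positive.
Answer: \frac{3}{5} + \frac{4}{5} e_{2} e_{3}. Note: both R and -R realise this M (trace \frac{11}{25}); the covering map identifies them, and the e_{2} e_{3}-coefficient sign is the tie-breaker.


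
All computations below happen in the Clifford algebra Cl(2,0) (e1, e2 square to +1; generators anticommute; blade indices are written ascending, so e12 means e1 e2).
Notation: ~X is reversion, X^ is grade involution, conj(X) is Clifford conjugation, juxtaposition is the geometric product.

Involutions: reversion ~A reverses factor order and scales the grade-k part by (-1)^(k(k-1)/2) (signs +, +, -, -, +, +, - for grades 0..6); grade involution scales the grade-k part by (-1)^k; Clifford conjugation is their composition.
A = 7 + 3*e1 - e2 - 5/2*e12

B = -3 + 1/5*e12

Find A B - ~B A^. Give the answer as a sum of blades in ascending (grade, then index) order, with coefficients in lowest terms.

first term: -41/2 - 44/5*e1 + 18/5*e2 + 89/10*e12
second term: -43/2 + 44/5*e1 - 18/5*e2 + 61/10*e12
Answer: 1 - 88/5*e1 + 36/5*e2 + 14/5*e12


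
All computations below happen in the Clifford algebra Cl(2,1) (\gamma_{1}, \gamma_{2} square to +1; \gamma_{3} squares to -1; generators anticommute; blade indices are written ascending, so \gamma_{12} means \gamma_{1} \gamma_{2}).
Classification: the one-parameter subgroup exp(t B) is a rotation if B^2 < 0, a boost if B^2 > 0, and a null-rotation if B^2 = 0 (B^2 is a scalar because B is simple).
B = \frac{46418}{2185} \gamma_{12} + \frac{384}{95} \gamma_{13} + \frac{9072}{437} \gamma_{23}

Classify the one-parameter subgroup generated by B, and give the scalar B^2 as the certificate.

B^2 term by term: the squares give (\frac{46418}{2185})^2*(\gamma_{12})^2 + (\frac{384}{95})^2*(\gamma_{13})^2 + (\frac{9072}{437})^2*(\gamma_{23})^2 = \frac{2154630724}{4774225}*(-1) + \frac{147456}{9025}*(+1) + \frac{82301184}{190969}*(+1) = -4 (each basis 2-blade squares to minus the product of its generators' squares); cross terms between blades sharing an index anticommute and cancel. So B^2 = -4.
Answer: rotation, certificate B^2 = -4. Note: conjugating B changes its blade decomposition but never the scalar B^2 = -4, whose sign settles the classification.


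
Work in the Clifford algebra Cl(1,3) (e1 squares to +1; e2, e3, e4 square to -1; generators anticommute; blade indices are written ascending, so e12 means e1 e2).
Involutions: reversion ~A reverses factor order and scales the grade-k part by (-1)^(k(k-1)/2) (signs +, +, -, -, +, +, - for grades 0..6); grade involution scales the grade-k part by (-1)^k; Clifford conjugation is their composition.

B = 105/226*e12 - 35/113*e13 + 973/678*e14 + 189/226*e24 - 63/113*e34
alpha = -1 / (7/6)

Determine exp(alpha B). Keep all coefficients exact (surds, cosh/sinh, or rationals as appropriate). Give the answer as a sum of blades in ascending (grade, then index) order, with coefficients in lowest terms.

B^2 term by term: the squares give (105/226)^2*(e12)^2 + (-35/113)^2*(e13)^2 + (973/678)^2*(e14)^2 + (189/226)^2*(e24)^2 + (-63/113)^2*(e34)^2 = 11025/51076*(+1) + 1225/12769*(+1) + 946729/459684*(+1) + 35721/51076*(-1) + 3969/12769*(-1) = 49/36 (each basis 2-blade squares to minus the product of its generators' squares); cross terms between blades sharing an index anticommute and cancel; the commuting (index-disjoint) pairs give grade-4 terms 2*c*c'*(blade product), which cancel blade by blade — e1234: -6615/12769 + 6615/12769 = 0 — confirming B is simple. So B^2 = 49/36.
B^2 = 49/36 — since the square is positive, the closed form is hyperbolic: l = 7/6, alpha*l = -1, so exp(alpha B) = cosh(-1) + (sinh(-1)/(7/6))*B = cosh(1) + (-6*sinh(1)/7)*B.
Answer: cosh(1) - 45*sinh(1)/113*e12 + 30*sinh(1)/113*e13 - 139*sinh(1)/113*e14 - 81*sinh(1)/113*e24 + 54*sinh(1)/113*e34


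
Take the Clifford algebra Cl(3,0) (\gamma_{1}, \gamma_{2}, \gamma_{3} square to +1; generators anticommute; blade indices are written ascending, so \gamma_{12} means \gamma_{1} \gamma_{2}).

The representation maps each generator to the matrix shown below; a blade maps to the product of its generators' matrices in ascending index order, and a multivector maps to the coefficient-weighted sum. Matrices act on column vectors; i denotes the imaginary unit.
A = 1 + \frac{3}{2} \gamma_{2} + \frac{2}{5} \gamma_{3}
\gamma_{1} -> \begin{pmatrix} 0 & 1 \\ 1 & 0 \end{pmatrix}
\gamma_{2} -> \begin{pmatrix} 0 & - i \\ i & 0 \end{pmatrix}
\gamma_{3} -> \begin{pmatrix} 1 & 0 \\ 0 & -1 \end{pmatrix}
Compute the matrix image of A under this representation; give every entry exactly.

M = (1)*1 + (\frac{3}{2})*rho(\gamma_{2}) + (\frac{2}{5})*rho(\gamma_{3}), summed entrywise (1 is the identity matrix):
Answer: \begin{pmatrix} \frac{7}{5} & - \frac{3 i}{2} \\ \frac{3 i}{2} & \frac{3}{5} \end{pmatrix}


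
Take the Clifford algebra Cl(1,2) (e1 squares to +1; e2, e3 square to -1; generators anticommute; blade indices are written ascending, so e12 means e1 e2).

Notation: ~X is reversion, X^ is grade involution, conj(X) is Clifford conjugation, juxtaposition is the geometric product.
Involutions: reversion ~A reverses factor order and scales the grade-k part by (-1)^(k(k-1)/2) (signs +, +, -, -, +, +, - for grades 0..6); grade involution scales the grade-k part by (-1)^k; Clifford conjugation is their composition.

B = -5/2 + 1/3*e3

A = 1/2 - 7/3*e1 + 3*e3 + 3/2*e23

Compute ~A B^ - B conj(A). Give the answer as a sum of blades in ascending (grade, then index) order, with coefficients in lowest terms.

first term: -1/4 + 35/6*e1 - 1/2*e2 - 23/3*e3 + 7/9*e13 + 15/4*e23
second term: -1/4 - 35/6*e1 - 1/2*e2 + 23/3*e3 - 7/9*e13 + 15/4*e23
Answer: 35/3*e1 - 46/3*e3 + 14/9*e13


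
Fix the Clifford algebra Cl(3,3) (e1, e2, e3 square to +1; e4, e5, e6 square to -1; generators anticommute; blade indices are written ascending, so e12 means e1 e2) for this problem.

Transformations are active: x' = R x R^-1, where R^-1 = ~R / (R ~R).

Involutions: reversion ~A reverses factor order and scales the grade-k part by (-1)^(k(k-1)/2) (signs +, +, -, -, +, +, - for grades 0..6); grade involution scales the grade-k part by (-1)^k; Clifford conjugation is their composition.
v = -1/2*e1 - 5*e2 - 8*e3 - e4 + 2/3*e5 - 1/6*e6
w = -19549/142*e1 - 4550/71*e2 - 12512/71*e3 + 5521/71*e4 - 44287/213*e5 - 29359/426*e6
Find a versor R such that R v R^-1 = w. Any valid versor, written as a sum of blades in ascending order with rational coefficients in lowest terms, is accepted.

Reasoning: v^2 = w^2 = 790/9 since conjugation preserves the quadratic form; R = v + w = -9810/71*e1 - 4905/71*e2 - 13080/71*e3 + 5450/71*e4 - 14715/71*e5 - 4905/71*e6 is then valid when invertible, keeping its own part and reversing (v - w)/2.
Answer: -9810/71*e1 - 4905/71*e2 - 13080/71*e3 + 5450/71*e4 - 14715/71*e5 - 4905/71*e6


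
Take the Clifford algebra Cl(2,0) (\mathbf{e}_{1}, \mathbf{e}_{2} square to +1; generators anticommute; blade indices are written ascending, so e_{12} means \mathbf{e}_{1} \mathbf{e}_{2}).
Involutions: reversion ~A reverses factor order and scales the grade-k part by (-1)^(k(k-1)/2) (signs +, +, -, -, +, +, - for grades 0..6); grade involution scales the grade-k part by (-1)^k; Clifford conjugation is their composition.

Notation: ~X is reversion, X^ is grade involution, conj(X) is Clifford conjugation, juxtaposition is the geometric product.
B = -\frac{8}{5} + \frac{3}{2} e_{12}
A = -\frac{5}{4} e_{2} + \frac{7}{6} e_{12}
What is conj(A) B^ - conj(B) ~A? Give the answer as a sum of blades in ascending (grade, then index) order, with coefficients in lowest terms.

first term: \frac{7}{4} - \frac{15}{8} e_{1} - 2 e_{2} + \frac{28}{15} e_{12}
second term: -\frac{7}{4} + \frac{15}{8} e_{1} + 2 e_{2} + \frac{28}{15} e_{12}
Answer: \frac{7}{2} - \frac{15}{4} e_{1} - 4 e_{2}


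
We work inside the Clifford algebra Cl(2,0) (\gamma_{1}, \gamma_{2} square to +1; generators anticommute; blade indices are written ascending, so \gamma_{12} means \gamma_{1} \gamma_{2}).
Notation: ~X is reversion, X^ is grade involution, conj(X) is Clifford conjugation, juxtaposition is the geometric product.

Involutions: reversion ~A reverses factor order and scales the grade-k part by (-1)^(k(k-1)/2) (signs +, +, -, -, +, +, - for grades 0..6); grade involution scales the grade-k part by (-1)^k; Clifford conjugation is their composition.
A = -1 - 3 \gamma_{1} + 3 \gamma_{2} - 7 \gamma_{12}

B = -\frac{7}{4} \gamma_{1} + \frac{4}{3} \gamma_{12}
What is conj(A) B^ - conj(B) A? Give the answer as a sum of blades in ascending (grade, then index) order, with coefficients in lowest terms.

first term: -\frac{49}{12} + \frac{9}{4} \gamma_{1} - \frac{33}{4} \gamma_{2} + \frac{47}{12} \gamma_{12}
second term: -\frac{175}{12} - \frac{23}{4} \gamma_{1} - \frac{65}{4} \gamma_{2} + \frac{79}{12} \gamma_{12}
Answer: \frac{21}{2} + 8 \gamma_{1} + 8 \gamma_{2} - \frac{8}{3} \gamma_{12}


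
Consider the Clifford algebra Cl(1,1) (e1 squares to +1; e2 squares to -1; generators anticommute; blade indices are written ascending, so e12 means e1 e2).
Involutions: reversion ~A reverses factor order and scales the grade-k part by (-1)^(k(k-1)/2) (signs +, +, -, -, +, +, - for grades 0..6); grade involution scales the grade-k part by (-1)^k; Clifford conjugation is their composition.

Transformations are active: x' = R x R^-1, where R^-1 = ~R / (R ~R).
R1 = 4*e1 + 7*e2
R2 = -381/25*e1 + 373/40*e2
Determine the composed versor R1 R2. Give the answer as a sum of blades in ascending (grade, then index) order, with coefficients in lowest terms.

Distribute over the terms of R1 (each basis-blade product reordered to ascending indices, repeated generators contracted through their squares):
(4*e1) R2 = -1524/25 + 373/10*e12
(7*e2) R2 = -2611/40 + 2667/25*e12
Summing the partial products and collecting blades:
Answer: -25247/200 + 7199/50*e12


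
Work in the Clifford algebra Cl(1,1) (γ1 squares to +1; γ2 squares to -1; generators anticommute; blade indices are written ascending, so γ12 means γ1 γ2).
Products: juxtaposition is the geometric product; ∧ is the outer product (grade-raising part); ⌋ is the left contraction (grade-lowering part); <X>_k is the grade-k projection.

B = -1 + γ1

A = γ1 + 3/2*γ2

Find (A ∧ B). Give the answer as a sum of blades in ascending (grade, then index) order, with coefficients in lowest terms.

step 1: -γ1 - 3/2*γ2 - 3/2*γ12
Answer: -γ1 - 3/2*γ2 - 3/2*γ12


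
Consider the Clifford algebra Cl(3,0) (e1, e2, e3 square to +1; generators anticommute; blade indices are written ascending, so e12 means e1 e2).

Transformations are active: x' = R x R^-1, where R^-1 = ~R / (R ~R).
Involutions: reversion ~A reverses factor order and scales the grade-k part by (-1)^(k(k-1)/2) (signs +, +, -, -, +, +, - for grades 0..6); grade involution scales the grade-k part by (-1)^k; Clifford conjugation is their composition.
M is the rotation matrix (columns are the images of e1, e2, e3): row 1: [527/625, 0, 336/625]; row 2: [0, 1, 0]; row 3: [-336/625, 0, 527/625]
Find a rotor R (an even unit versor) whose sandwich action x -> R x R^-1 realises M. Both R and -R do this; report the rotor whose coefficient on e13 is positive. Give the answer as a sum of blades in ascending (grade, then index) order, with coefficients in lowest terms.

Method: write R = a + b12*e12 + b13*e13 + b23*e23 with a^2 + b12^2 + b13^2 + b23^2 = 1 (so R^-1 = ~R). Expanding the columns R e_j ~R gives tr M = 4a^2 - 1 and, from the antisymmetric part, M21 - M12 = -4a*b12, M13 - M31 = 4a*b13, M32 - M23 = -4a*b23.
Here tr M = 1679/625, so a^2 = (1 + tr M)/4 = 576/625 and a = ±24/25. Taking a = 24/25: M21 - M12 = 0, M13 - M31 = 672/625, M32 - M23 = 0, giving b12 = 0, b13 = 7/25, b23 = 0, i.e. R = 24/25 + 7/25*e13.
Its e13 coefficient is already positive.
Answer: 24/25 + 7/25*e13. Why the constraint matters: R and -R act identically through the sandwich — M has trace 1679/625 either way — so only the sign condition on e13 picks one of the two preimages.


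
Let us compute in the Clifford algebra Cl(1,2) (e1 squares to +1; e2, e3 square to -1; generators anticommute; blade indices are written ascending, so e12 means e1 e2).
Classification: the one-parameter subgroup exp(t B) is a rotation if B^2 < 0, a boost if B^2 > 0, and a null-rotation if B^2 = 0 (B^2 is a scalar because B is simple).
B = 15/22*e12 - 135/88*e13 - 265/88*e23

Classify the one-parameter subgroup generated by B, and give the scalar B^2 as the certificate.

B^2 term by term: the squares give (15/22)^2*(e12)^2 + (-135/88)^2*(e13)^2 + (-265/88)^2*(e23)^2 = 225/484*(+1) + 18225/7744*(+1) + 70225/7744*(-1) = -25/4 (each basis 2-blade squares to minus the product of its generators' squares); cross terms between blades sharing an index anticommute and cancel. So B^2 = -25/4.
Answer: rotation, certificate B^2 = -25/4. Because -25/4 is invariant under every versor sandwich, the classification follows from its sign alone.


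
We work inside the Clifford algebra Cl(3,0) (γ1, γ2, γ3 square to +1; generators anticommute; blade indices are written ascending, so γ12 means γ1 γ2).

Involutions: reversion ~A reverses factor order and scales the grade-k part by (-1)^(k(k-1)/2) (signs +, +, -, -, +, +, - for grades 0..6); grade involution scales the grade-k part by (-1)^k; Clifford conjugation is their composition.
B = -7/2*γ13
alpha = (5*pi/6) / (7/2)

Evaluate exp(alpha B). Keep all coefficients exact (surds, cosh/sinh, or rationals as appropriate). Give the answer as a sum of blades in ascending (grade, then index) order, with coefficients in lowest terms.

B^2 = (-7/2)^2*(γ13)^2 = 49/4*(-1) = -49/4 (a basis 2-blade squares to minus the product of its generators' squares).
B^2 = -49/4 — the negative square puts this in the circular regime; l = 7/2, alpha*l = 5*pi/6, so exp(alpha B) = cos(5*pi/6) + (sin(5*pi/6)/(7/2))*B = -sqrt(3)/2 + (1/7)*B.
Answer: -sqrt(3)/2 - 1/2*γ13


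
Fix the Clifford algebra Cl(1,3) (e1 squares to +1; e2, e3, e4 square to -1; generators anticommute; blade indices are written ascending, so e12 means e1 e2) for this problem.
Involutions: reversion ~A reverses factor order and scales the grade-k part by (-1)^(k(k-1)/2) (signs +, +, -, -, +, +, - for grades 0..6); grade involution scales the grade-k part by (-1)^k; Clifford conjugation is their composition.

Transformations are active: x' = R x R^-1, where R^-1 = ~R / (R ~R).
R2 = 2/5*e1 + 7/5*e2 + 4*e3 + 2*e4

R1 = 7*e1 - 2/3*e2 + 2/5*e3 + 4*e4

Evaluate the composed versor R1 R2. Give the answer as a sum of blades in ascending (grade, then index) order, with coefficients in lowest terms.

Distribute over the terms of R1 (each basis-blade product reordered to ascending indices, repeated generators contracted through their squares):
(7*e1) R2 = 14/5 + 49/5*e12 + 28*e13 + 14*e14
(-2/3*e2) R2 = 14/15 + 4/15*e12 - 8/3*e23 - 4/3*e24
(2/5*e3) R2 = -8/5 - 4/25*e13 - 14/25*e23 + 4/5*e34
(4*e4) R2 = -8 - 8/5*e14 - 28/5*e24 - 16*e34
Summing the partial products and collecting blades:
Answer: -88/15 + 151/15*e12 + 696/25*e13 + 62/5*e14 - 242/75*e23 - 104/15*e24 - 76/5*e34


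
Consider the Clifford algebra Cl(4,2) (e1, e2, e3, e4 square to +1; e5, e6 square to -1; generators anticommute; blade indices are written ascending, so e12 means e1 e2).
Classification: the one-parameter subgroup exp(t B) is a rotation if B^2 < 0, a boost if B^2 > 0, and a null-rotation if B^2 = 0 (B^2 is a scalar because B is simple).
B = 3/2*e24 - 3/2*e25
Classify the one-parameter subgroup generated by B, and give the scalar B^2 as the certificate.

B^2 term by term: the squares give (3/2)^2*(e24)^2 + (-3/2)^2*(e25)^2 = 9/4*(-1) + 9/4*(+1) = 0 (each basis 2-blade squares to minus the product of its generators' squares); cross terms between blades sharing an index anticommute and cancel. So B^2 = 0.
Answer: null-rotation, certificate B^2 = 0. Check the certificate: B^2 = 0, and that sign is decisive whatever form B takes.


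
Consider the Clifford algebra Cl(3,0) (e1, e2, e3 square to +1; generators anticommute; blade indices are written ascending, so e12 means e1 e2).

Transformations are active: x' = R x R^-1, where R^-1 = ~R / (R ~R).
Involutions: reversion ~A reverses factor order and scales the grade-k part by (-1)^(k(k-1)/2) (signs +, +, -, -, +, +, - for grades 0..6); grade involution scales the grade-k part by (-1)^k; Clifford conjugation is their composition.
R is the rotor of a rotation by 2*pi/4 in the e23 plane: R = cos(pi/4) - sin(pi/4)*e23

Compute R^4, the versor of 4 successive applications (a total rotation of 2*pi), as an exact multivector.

Half-angle bookkeeping: 4 applications in e23 add up to rotor phase 4*pi/4 = pi, so R^4 = cos(pi) - sin(pi)*e23.
cos(pi) = -1 and sin(pi) = 0, so R^4 = -1. The total rotation 2*pi is 1 full turn, so every vector returns to itself, yet the rotor is -1, on the OTHER sheet of the double cover (an odd number of 2*pi turns).
Answer: -1


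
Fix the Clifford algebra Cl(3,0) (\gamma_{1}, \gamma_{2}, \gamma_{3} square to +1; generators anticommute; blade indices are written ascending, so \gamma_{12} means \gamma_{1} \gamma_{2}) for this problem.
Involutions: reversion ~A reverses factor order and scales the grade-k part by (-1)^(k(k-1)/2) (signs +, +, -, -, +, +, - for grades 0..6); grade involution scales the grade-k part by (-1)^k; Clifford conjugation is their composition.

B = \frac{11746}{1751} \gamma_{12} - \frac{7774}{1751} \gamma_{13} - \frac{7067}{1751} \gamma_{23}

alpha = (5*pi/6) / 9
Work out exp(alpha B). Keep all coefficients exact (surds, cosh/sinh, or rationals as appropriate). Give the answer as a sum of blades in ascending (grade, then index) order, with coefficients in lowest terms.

B^2 term by term: the squares give (\frac{11746}{1751})^2*(\gamma_{12})^2 + (-\frac{7774}{1751})^2*(\gamma_{13})^2 + (-\frac{7067}{1751})^2*(\gamma_{23})^2 = \frac{137968516}{3066001}*(-1) + \frac{60435076}{3066001}*(-1) + \frac{49942489}{3066001}*(-1) = -81 (each basis 2-blade squares to minus the product of its generators' squares); cross terms between blades sharing an index anticommute and cancel. So B^2 = -81.
B^2 = -81 — the series telescopes trigonometrically here: l = 9, alpha*l = \frac{5 \pi}{6}, so exp(alpha B) = cos(\frac{5 \pi}{6}) + (sin(\frac{5 \pi}{6})/9)*B = - \frac{\sqrt{3}}{2} + (\frac{1}{18})*B.
Answer: - \frac{\sqrt{3}}{2} + \frac{5873}{15759} \gamma_{12} - \frac{3887}{15759} \gamma_{13} - \frac{7067}{31518} \gamma_{23}


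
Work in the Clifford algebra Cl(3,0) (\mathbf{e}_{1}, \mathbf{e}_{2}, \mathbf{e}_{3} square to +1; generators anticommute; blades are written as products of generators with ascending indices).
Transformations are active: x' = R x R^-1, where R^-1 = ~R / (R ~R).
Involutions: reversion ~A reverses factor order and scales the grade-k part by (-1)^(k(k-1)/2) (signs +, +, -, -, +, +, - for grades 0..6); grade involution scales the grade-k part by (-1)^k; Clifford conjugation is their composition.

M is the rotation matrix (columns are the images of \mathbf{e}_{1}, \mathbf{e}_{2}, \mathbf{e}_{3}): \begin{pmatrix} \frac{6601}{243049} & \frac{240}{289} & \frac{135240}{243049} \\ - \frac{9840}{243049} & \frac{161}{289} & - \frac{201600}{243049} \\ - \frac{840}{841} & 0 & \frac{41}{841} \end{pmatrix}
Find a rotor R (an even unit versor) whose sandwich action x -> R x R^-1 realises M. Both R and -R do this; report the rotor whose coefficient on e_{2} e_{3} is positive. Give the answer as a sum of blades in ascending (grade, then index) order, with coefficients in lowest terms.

Method: write R = a + b12*e_{1} e_{2} + b13*e_{1} e_{3} + b23*e_{2} e_{3} with a^2 + b12^2 + b13^2 + b23^2 = 1 (so R^-1 = ~R). Expanding the columns R e_j ~R gives tr M = 4a^2 - 1 and, from the antisymmetric part, M21 - M12 = -4a*b12, M13 - M31 = 4a*b13, M32 - M23 = -4a*b23.
Here tr M = \frac{153851}{243049}, so a^2 = (1 + tr M)/4 = \frac{99225}{243049} and a = ±\frac{315}{493}. Taking a = \frac{315}{493}: M21 - M12 = -\frac{211680}{243049}, M13 - M31 = \frac{378000}{243049}, M32 - M23 = \frac{201600}{243049}, giving b12 = \frac{168}{493}, b13 = \frac{300}{493}, b23 = -\frac{160}{493}, i.e. R = \frac{315}{493} + \frac{168}{493} e_{1} e_{2} + \frac{300}{493} e_{1} e_{3} - \frac{160}{493} e_{2} e_{3}.
Its e_{2} e_{3} coefficient is negative, so report the other preimage -R.
Answer: -\frac{315}{493} - \frac{168}{493} e_{1} e_{2} - \frac{300}{493} e_{1} e_{3} + \frac{160}{493} e_{2} e_{3}. Note: both R and -R realise this M (trace \frac{153851}{243049}); the covering map identifies them, and the e_{2} e_{3}-coefficient sign is the tie-breaker.
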